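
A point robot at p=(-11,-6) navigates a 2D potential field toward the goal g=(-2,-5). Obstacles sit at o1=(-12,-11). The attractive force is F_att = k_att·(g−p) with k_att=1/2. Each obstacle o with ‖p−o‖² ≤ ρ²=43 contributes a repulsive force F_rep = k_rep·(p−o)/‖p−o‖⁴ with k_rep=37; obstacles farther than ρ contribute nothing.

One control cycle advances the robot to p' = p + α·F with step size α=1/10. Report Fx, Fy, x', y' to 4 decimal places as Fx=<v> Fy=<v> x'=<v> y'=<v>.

Fx=4.5547 Fy=0.7737 x'=-10.5445 y'=-5.9226

F_att = 1/2·(g−p) = 1/2·(9,1) = (4.5000,0.5000)
o1: d²=26 ≤ ρ²=43; F_rep = 37·(1,5)/26² = (0.0547,0.2737)
F = F_att + ΣF_rep = (4.5547,0.7737)
p' = p + 1/10·F = (-10.5445,-5.9226)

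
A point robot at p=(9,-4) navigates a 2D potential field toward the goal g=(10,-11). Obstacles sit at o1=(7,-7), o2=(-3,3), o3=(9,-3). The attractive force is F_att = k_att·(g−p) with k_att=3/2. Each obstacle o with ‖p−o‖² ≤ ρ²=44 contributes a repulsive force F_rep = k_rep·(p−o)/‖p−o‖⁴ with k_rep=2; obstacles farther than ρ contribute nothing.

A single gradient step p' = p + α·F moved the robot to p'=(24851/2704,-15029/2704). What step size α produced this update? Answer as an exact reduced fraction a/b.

α = 1/8

F_att = 3/2·(g−p) = 3/2·(1,-7) = (1.5000,-10.5000)
o1: d²=13 ≤ ρ²=44; F_rep = 2·(2,3)/13² = (0.0237,0.0355)
o2: d²=193 > ρ²=44 → inactive
o3: d²=1 ≤ ρ²=44; F_rep = 2·(0,-1)/1² = (0.0000,-2.0000)
F = F_att + ΣF_rep = (1.5237,-12.4645)
Δp = p'−p = (0.1905,-1.5581); α = Δx/Fx = (515/2704) / (515/338) = 1/8
check: Δy/Fy = (-4213/2704) / (-4213/338) = 1/8 ✓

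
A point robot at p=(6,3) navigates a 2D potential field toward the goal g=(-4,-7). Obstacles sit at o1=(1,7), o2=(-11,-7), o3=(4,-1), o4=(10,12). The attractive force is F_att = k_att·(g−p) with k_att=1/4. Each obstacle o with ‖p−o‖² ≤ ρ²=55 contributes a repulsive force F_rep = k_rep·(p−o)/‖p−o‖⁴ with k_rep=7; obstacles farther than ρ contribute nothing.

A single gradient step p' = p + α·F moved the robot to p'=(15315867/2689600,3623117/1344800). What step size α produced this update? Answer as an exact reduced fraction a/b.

F_att = 1/4·(g−p) = 1/4·(-10,-10) = (-2.5000,-2.5000)
o1: d²=41 ≤ ρ²=55; F_rep = 7·(5,-4)/41² = (0.0208,-0.0167)
o2: d²=389 > ρ²=55 → inactive
o3: d²=20 ≤ ρ²=55; F_rep = 7·(2,4)/20² = (0.0350,0.0700)
o4: d²=97 > ρ²=55 → inactive
F = F_att + ΣF_rep = (-2.4442,-2.4467)
Δp = p'−p = (-0.3055,-0.3058); α = Δx/Fx = (-821733/2689600) / (-821733/336200) = 1/8
check: Δy/Fy = (-411283/1344800) / (-411283/168100) = 1/8 ✓

α = 1/8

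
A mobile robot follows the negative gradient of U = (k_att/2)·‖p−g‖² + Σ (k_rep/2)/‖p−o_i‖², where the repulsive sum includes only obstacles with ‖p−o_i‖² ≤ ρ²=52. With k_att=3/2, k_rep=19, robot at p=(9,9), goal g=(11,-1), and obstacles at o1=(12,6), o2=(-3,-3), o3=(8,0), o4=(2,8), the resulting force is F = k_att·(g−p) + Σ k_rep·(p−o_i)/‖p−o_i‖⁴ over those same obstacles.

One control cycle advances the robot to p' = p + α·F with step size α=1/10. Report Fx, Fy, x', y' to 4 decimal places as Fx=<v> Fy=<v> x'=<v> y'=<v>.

F_att = 3/2·(g−p) = 3/2·(2,-10) = (3.0000,-15.0000)
o1: d²=18 ≤ ρ²=52; F_rep = 19·(-3,3)/18² = (-0.1759,0.1759)
o2: d²=288 > ρ²=52 → inactive
o3: d²=82 > ρ²=52 → inactive
o4: d²=50 ≤ ρ²=52; F_rep = 19·(7,1)/50² = (0.0532,0.0076)
F = F_att + ΣF_rep = (2.8773,-14.8165)
p' = p + 1/10·F = (9.2877,7.5184)

Fx=2.8773 Fy=-14.8165 x'=9.2877 y'=7.5184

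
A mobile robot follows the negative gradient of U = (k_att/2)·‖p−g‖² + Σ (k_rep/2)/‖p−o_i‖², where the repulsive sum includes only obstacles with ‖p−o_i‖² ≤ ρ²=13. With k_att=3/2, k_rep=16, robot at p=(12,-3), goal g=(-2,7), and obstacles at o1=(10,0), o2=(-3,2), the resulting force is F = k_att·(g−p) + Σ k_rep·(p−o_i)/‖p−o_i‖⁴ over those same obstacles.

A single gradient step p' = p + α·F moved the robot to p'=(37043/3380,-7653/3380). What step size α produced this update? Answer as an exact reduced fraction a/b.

F_att = 3/2·(g−p) = 3/2·(-14,10) = (-21.0000,15.0000)
o1: d²=13 ≤ ρ²=13; F_rep = 16·(2,-3)/13² = (0.1893,-0.2840)
o2: d²=250 > ρ²=13 → inactive
F = F_att + ΣF_rep = (-20.8107,14.7160)
Δp = p'−p = (-1.0405,0.7358); α = Δx/Fx = (-3517/3380) / (-3517/169) = 1/20
check: Δy/Fy = (2487/3380) / (2487/169) = 1/20 ✓

α = 1/20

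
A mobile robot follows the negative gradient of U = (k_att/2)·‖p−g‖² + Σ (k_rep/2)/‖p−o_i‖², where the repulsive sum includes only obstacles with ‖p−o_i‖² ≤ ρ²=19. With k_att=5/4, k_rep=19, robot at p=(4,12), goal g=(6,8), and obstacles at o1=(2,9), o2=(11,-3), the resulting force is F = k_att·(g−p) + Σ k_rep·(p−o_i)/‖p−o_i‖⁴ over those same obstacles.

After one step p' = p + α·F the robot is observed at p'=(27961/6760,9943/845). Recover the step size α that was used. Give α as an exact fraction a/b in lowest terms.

α = 1/20

F_att = 5/4·(g−p) = 5/4·(2,-4) = (2.5000,-5.0000)
o1: d²=13 ≤ ρ²=19; F_rep = 19·(2,3)/13² = (0.2249,0.3373)
o2: d²=274 > ρ²=19 → inactive
F = F_att + ΣF_rep = (2.7249,-4.6627)
Δp = p'−p = (0.1362,-0.2331); α = Δx/Fx = (921/6760) / (921/338) = 1/20
check: Δy/Fy = (-197/845) / (-788/169) = 1/20 ✓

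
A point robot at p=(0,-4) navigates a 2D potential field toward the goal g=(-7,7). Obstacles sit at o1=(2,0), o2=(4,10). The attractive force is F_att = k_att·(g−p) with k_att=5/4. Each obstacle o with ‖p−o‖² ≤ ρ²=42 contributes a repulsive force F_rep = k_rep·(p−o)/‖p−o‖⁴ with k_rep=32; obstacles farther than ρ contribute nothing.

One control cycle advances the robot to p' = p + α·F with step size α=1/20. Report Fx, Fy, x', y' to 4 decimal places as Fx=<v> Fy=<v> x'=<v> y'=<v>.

F_att = 5/4·(g−p) = 5/4·(-7,11) = (-8.7500,13.7500)
o1: d²=20 ≤ ρ²=42; F_rep = 32·(-2,-4)/20² = (-0.1600,-0.3200)
o2: d²=212 > ρ²=42 → inactive
F = F_att + ΣF_rep = (-8.9100,13.4300)
p' = p + 1/20·F = (-0.4455,-3.3285)

Fx=-8.9100 Fy=13.4300 x'=-0.4455 y'=-3.3285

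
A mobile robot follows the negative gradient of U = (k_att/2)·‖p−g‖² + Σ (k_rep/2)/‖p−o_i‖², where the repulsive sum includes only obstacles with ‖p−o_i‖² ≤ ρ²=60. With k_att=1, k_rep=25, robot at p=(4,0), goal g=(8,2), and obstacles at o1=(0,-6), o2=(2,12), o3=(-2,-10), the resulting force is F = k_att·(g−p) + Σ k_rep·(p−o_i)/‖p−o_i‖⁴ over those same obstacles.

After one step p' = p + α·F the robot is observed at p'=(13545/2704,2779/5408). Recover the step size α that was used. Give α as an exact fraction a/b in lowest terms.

α = 1/4

F_att = 1·(g−p) = 1·(4,2) = (4.0000,2.0000)
o1: d²=52 ≤ ρ²=60; F_rep = 25·(4,6)/52² = (0.0370,0.0555)
o2: d²=148 > ρ²=60 → inactive
o3: d²=136 > ρ²=60 → inactive
F = F_att + ΣF_rep = (4.0370,2.0555)
Δp = p'−p = (1.0092,0.5139); α = Δx/Fx = (2729/2704) / (2729/676) = 1/4
check: Δy/Fy = (2779/5408) / (2779/1352) = 1/4 ✓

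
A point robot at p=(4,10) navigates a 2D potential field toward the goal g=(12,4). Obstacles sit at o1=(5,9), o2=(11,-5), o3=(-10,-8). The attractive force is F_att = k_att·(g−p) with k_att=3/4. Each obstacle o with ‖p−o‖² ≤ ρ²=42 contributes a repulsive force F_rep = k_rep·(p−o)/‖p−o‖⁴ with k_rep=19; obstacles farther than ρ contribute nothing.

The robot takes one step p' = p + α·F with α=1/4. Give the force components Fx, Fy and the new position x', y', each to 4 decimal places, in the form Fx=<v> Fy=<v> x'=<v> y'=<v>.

Fx=1.2500 Fy=0.2500 x'=4.3125 y'=10.0625

F_att = 3/4·(g−p) = 3/4·(8,-6) = (6.0000,-4.5000)
o1: d²=2 ≤ ρ²=42; F_rep = 19·(-1,1)/2² = (-4.7500,4.7500)
o2: d²=274 > ρ²=42 → inactive
o3: d²=520 > ρ²=42 → inactive
F = F_att + ΣF_rep = (1.2500,0.2500)
p' = p + 1/4·F = (4.3125,10.0625)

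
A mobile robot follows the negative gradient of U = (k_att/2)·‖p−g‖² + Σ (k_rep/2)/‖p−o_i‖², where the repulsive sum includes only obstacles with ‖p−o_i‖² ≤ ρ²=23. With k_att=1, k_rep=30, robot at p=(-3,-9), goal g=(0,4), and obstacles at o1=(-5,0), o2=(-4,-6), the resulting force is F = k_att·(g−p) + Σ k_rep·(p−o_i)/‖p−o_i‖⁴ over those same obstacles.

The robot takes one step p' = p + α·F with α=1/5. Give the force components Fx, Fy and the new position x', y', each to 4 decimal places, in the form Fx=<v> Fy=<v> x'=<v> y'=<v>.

F_att = 1·(g−p) = 1·(3,13) = (3.0000,13.0000)
o1: d²=85 > ρ²=23 → inactive
o2: d²=10 ≤ ρ²=23; F_rep = 30·(1,-3)/10² = (0.3000,-0.9000)
F = F_att + ΣF_rep = (3.3000,12.1000)
p' = p + 1/5·F = (-2.3400,-6.5800)

Fx=3.3000 Fy=12.1000 x'=-2.3400 y'=-6.5800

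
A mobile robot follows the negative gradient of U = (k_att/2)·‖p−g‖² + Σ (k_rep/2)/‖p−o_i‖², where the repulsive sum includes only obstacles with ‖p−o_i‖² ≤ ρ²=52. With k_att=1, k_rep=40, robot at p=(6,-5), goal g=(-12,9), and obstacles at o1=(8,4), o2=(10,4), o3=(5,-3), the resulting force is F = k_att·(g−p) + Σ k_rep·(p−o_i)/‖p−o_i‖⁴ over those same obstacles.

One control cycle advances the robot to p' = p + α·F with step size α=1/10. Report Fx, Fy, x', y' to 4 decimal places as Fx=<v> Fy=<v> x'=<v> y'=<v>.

F_att = 1·(g−p) = 1·(-18,14) = (-18.0000,14.0000)
o1: d²=85 > ρ²=52 → inactive
o2: d²=97 > ρ²=52 → inactive
o3: d²=5 ≤ ρ²=52; F_rep = 40·(1,-2)/5² = (1.6000,-3.2000)
F = F_att + ΣF_rep = (-16.4000,10.8000)
p' = p + 1/10·F = (4.3600,-3.9200)

Fx=-16.4000 Fy=10.8000 x'=4.3600 y'=-3.9200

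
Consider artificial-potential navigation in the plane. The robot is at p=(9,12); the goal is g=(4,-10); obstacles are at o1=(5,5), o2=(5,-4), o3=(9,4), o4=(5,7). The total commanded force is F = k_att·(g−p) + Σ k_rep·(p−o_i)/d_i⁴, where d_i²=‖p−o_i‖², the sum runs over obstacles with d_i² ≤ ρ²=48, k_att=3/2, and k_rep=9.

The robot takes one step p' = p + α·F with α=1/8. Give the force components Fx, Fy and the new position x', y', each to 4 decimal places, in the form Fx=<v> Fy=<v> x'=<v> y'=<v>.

Fx=-7.4786 Fy=-32.9732 x'=8.0652 y'=7.8783

F_att = 3/2·(g−p) = 3/2·(-5,-22) = (-7.5000,-33.0000)
o1: d²=65 > ρ²=48 → inactive
o2: d²=272 > ρ²=48 → inactive
o3: d²=64 > ρ²=48 → inactive
o4: d²=41 ≤ ρ²=48; F_rep = 9·(4,5)/41² = (0.0214,0.0268)
F = F_att + ΣF_rep = (-7.4786,-32.9732)
p' = p + 1/8·F = (8.0652,7.8783)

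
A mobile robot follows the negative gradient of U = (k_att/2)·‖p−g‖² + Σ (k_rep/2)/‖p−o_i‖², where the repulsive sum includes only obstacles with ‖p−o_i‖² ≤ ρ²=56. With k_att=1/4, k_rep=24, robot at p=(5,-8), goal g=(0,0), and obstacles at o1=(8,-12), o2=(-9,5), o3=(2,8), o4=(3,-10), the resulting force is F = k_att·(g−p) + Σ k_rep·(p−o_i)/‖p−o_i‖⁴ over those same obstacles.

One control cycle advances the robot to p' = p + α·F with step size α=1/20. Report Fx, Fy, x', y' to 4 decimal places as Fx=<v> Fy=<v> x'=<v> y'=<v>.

Fx=-0.6152 Fy=2.9036 x'=4.9692 y'=-7.8548

F_att = 1/4·(g−p) = 1/4·(-5,8) = (-1.2500,2.0000)
o1: d²=25 ≤ ρ²=56; F_rep = 24·(-3,4)/25² = (-0.1152,0.1536)
o2: d²=365 > ρ²=56 → inactive
o3: d²=265 > ρ²=56 → inactive
o4: d²=8 ≤ ρ²=56; F_rep = 24·(2,2)/8² = (0.7500,0.7500)
F = F_att + ΣF_rep = (-0.6152,2.9036)
p' = p + 1/20·F = (4.9692,-7.8548)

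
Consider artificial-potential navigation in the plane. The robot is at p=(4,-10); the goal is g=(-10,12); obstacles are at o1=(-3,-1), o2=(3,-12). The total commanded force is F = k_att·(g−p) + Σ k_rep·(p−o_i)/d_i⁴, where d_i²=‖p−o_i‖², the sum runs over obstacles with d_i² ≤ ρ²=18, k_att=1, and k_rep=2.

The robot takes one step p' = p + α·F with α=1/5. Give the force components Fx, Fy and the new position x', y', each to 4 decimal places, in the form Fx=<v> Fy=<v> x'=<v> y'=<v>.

F_att = 1·(g−p) = 1·(-14,22) = (-14.0000,22.0000)
o1: d²=130 > ρ²=18 → inactive
o2: d²=5 ≤ ρ²=18; F_rep = 2·(1,2)/5² = (0.0800,0.1600)
F = F_att + ΣF_rep = (-13.9200,22.1600)
p' = p + 1/5·F = (1.2160,-5.5680)

Fx=-13.9200 Fy=22.1600 x'=1.2160 y'=-5.5680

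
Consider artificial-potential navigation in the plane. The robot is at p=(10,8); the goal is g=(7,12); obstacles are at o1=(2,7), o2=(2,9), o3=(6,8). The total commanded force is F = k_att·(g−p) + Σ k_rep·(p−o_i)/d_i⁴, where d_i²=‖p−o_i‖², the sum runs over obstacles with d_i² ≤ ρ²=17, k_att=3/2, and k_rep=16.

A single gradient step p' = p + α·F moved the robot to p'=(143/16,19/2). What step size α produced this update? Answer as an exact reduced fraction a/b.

α = 1/4

F_att = 3/2·(g−p) = 3/2·(-3,4) = (-4.5000,6.0000)
o1: d²=65 > ρ²=17 → inactive
o2: d²=65 > ρ²=17 → inactive
o3: d²=16 ≤ ρ²=17; F_rep = 16·(4,0)/16² = (0.2500,0.0000)
F = F_att + ΣF_rep = (-4.2500,6.0000)
Δp = p'−p = (-1.0625,1.5000); α = Δx/Fx = (-17/16) / (-17/4) = 1/4
check: Δy/Fy = (3/2) / (6) = 1/4 ✓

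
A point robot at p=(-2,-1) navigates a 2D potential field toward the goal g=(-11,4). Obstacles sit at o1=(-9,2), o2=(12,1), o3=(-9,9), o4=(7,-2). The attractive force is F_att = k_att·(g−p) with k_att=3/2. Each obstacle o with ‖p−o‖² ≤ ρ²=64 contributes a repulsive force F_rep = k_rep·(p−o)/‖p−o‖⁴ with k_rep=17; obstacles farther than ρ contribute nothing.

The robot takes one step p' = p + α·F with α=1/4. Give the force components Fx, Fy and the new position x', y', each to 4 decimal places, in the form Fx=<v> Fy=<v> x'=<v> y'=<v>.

F_att = 3/2·(g−p) = 3/2·(-9,5) = (-13.5000,7.5000)
o1: d²=58 ≤ ρ²=64; F_rep = 17·(7,-3)/58² = (0.0354,-0.0152)
o2: d²=200 > ρ²=64 → inactive
o3: d²=149 > ρ²=64 → inactive
o4: d²=82 > ρ²=64 → inactive
F = F_att + ΣF_rep = (-13.4646,7.4848)
p' = p + 1/4·F = (-5.3662,0.8712)

Fx=-13.4646 Fy=7.4848 x'=-5.3662 y'=0.8712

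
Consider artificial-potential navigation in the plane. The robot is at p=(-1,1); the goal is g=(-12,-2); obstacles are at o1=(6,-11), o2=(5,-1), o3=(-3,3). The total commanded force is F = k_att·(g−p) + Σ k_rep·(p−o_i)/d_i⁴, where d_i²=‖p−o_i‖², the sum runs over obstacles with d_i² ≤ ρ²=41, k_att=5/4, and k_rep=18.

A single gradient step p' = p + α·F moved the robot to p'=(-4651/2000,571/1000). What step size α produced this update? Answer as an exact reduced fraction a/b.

F_att = 5/4·(g−p) = 5/4·(-11,-3) = (-13.7500,-3.7500)
o1: d²=193 > ρ²=41 → inactive
o2: d²=40 ≤ ρ²=41; F_rep = 18·(-6,2)/40² = (-0.0675,0.0225)
o3: d²=8 ≤ ρ²=41; F_rep = 18·(2,-2)/8² = (0.5625,-0.5625)
F = F_att + ΣF_rep = (-13.2550,-4.2900)
Δp = p'−p = (-1.3255,-0.4290); α = Δx/Fx = (-2651/2000) / (-2651/200) = 1/10
check: Δy/Fy = (-429/1000) / (-429/100) = 1/10 ✓

α = 1/10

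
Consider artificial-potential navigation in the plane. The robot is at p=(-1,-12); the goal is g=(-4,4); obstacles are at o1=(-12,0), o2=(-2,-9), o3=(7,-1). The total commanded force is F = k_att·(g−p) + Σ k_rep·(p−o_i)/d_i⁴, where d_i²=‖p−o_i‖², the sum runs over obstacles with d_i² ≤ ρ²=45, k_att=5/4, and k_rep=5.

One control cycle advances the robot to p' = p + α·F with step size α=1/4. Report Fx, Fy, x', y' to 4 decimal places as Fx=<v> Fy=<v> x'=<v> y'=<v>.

Fx=-3.7000 Fy=19.8500 x'=-1.9250 y'=-7.0375

F_att = 5/4·(g−p) = 5/4·(-3,16) = (-3.7500,20.0000)
o1: d²=265 > ρ²=45 → inactive
o2: d²=10 ≤ ρ²=45; F_rep = 5·(1,-3)/10² = (0.0500,-0.1500)
o3: d²=185 > ρ²=45 → inactive
F = F_att + ΣF_rep = (-3.7000,19.8500)
p' = p + 1/4·F = (-1.9250,-7.0375)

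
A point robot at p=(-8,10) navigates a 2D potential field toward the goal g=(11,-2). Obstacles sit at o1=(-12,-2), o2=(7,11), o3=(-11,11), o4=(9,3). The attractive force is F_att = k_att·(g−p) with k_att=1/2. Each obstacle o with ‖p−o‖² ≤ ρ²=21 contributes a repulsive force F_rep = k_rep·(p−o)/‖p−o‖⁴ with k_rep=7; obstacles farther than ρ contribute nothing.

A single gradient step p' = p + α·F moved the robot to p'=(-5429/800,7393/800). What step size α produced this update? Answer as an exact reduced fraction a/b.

α = 1/8

F_att = 1/2·(g−p) = 1/2·(19,-12) = (9.5000,-6.0000)
o1: d²=160 > ρ²=21 → inactive
o2: d²=226 > ρ²=21 → inactive
o3: d²=10 ≤ ρ²=21; F_rep = 7·(3,-1)/10² = (0.2100,-0.0700)
o4: d²=338 > ρ²=21 → inactive
F = F_att + ΣF_rep = (9.7100,-6.0700)
Δp = p'−p = (1.2138,-0.7588); α = Δx/Fx = (971/800) / (971/100) = 1/8
check: Δy/Fy = (-607/800) / (-607/100) = 1/8 ✓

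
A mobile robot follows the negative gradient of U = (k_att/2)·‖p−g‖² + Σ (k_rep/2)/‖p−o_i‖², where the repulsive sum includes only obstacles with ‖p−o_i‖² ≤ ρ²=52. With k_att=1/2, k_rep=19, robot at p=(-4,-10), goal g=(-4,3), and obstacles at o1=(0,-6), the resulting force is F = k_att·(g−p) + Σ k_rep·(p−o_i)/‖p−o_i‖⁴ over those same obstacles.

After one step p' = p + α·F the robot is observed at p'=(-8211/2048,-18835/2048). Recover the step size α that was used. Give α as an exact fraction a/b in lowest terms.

F_att = 1/2·(g−p) = 1/2·(0,13) = (0.0000,6.5000)
o1: d²=32 ≤ ρ²=52; F_rep = 19·(-4,-4)/32² = (-0.0742,-0.0742)
F = F_att + ΣF_rep = (-0.0742,6.4258)
Δp = p'−p = (-0.0093,0.8032); α = Δx/Fx = (-19/2048) / (-19/256) = 1/8
check: Δy/Fy = (1645/2048) / (1645/256) = 1/8 ✓

α = 1/8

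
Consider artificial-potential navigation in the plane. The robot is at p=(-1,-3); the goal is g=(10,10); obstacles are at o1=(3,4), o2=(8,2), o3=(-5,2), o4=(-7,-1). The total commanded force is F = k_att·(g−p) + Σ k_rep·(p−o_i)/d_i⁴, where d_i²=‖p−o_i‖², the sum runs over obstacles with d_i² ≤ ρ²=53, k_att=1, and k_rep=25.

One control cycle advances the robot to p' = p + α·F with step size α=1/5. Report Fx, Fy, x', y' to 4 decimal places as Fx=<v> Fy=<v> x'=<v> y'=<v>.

Fx=11.1532 Fy=12.8944 x'=1.2306 y'=-0.4211

F_att = 1·(g−p) = 1·(11,13) = (11.0000,13.0000)
o1: d²=65 > ρ²=53 → inactive
o2: d²=106 > ρ²=53 → inactive
o3: d²=41 ≤ ρ²=53; F_rep = 25·(4,-5)/41² = (0.0595,-0.0744)
o4: d²=40 ≤ ρ²=53; F_rep = 25·(6,-2)/40² = (0.0938,-0.0312)
F = F_att + ΣF_rep = (11.1532,12.8944)
p' = p + 1/5·F = (1.2306,-0.4211)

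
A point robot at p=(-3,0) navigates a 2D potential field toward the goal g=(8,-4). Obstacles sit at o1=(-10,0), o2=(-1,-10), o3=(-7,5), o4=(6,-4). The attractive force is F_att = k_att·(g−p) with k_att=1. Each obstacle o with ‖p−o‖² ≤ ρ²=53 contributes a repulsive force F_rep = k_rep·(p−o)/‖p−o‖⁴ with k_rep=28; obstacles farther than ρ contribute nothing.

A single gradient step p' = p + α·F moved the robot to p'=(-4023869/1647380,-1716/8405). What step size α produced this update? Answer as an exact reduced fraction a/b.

F_att = 1·(g−p) = 1·(11,-4) = (11.0000,-4.0000)
o1: d²=49 ≤ ρ²=53; F_rep = 28·(7,0)/49² = (0.0816,0.0000)
o2: d²=104 > ρ²=53 → inactive
o3: d²=41 ≤ ρ²=53; F_rep = 28·(4,-5)/41² = (0.0666,-0.0833)
o4: d²=97 > ρ²=53 → inactive
F = F_att + ΣF_rep = (11.1483,-4.0833)
Δp = p'−p = (0.5574,-0.2042); α = Δx/Fx = (918271/1647380) / (918271/82369) = 1/20
check: Δy/Fy = (-1716/8405) / (-6864/1681) = 1/20 ✓

α = 1/20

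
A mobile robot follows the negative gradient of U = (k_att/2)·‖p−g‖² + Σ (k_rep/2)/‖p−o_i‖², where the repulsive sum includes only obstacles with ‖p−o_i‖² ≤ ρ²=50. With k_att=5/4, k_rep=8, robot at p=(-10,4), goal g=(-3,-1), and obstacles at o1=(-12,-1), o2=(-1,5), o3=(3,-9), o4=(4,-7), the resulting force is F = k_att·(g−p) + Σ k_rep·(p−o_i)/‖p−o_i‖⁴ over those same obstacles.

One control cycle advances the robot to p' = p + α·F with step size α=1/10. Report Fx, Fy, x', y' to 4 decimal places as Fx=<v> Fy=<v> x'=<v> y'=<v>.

Fx=8.7690 Fy=-6.2024 x'=-9.1231 y'=3.3798

F_att = 5/4·(g−p) = 5/4·(7,-5) = (8.7500,-6.2500)
o1: d²=29 ≤ ρ²=50; F_rep = 8·(2,5)/29² = (0.0190,0.0476)
o2: d²=82 > ρ²=50 → inactive
o3: d²=338 > ρ²=50 → inactive
o4: d²=317 > ρ²=50 → inactive
F = F_att + ΣF_rep = (8.7690,-6.2024)
p' = p + 1/10·F = (-9.1231,3.3798)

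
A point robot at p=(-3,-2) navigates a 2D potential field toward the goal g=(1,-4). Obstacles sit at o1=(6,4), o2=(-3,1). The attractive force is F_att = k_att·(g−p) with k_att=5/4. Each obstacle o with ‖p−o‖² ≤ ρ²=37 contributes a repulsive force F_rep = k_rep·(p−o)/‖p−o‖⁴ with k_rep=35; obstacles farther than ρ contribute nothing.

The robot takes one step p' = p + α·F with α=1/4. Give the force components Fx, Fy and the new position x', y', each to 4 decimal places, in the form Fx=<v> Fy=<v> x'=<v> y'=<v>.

Fx=5.0000 Fy=-3.7963 x'=-1.7500 y'=-2.9491

F_att = 5/4·(g−p) = 5/4·(4,-2) = (5.0000,-2.5000)
o1: d²=117 > ρ²=37 → inactive
o2: d²=9 ≤ ρ²=37; F_rep = 35·(0,-3)/9² = (0.0000,-1.2963)
F = F_att + ΣF_rep = (5.0000,-3.7963)
p' = p + 1/4·F = (-1.7500,-2.9491)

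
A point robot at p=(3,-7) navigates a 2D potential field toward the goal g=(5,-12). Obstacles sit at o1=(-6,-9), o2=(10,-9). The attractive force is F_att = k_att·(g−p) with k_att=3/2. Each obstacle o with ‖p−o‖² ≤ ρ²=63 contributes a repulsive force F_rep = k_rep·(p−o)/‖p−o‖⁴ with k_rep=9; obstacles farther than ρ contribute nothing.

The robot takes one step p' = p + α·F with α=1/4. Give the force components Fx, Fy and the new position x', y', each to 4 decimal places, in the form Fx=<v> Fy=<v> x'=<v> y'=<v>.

F_att = 3/2·(g−p) = 3/2·(2,-5) = (3.0000,-7.5000)
o1: d²=85 > ρ²=63 → inactive
o2: d²=53 ≤ ρ²=63; F_rep = 9·(-7,2)/53² = (-0.0224,0.0064)
F = F_att + ΣF_rep = (2.9776,-7.4936)
p' = p + 1/4·F = (3.7444,-8.8734)

Fx=2.9776 Fy=-7.4936 x'=3.7444 y'=-8.8734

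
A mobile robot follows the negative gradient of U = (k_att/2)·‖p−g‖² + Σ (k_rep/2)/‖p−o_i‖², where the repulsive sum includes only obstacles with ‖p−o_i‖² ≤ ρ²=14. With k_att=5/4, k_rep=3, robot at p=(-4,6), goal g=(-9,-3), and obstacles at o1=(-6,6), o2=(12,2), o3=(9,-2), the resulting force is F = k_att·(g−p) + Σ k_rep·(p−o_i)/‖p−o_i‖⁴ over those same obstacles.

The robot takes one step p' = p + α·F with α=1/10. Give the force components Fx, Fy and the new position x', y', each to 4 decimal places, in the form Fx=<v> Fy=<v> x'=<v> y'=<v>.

Fx=-5.8750 Fy=-11.2500 x'=-4.5875 y'=4.8750

F_att = 5/4·(g−p) = 5/4·(-5,-9) = (-6.2500,-11.2500)
o1: d²=4 ≤ ρ²=14; F_rep = 3·(2,0)/4² = (0.3750,0.0000)
o2: d²=272 > ρ²=14 → inactive
o3: d²=233 > ρ²=14 → inactive
F = F_att + ΣF_rep = (-5.8750,-11.2500)
p' = p + 1/10·F = (-4.5875,4.8750)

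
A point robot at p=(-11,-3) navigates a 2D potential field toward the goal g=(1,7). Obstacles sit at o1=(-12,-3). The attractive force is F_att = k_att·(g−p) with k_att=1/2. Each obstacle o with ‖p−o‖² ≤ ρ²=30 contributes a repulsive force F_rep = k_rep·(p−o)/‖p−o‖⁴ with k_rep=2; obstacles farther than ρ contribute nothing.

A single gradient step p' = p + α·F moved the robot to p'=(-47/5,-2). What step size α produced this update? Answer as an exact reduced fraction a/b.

F_att = 1/2·(g−p) = 1/2·(12,10) = (6.0000,5.0000)
o1: d²=1 ≤ ρ²=30; F_rep = 2·(1,0)/1² = (2.0000,0.0000)
F = F_att + ΣF_rep = (8.0000,5.0000)
Δp = p'−p = (1.6000,1.0000); α = Δx/Fx = (8/5) / (8) = 1/5
check: Δy/Fy = (1) / (5) = 1/5 ✓

α = 1/5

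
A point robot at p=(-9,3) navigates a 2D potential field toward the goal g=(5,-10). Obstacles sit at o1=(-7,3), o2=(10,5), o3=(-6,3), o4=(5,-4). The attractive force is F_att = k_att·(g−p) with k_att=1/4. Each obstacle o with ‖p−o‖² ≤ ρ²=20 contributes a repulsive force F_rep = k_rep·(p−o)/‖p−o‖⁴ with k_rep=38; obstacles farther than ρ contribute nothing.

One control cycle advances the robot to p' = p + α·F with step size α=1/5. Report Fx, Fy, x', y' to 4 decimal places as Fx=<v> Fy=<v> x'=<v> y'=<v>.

F_att = 1/4·(g−p) = 1/4·(14,-13) = (3.5000,-3.2500)
o1: d²=4 ≤ ρ²=20; F_rep = 38·(-2,0)/4² = (-4.7500,0.0000)
o2: d²=365 > ρ²=20 → inactive
o3: d²=9 ≤ ρ²=20; F_rep = 38·(-3,0)/9² = (-1.4074,0.0000)
o4: d²=245 > ρ²=20 → inactive
F = F_att + ΣF_rep = (-2.6574,-3.2500)
p' = p + 1/5·F = (-9.5315,2.3500)

Fx=-2.6574 Fy=-3.2500 x'=-9.5315 y'=2.3500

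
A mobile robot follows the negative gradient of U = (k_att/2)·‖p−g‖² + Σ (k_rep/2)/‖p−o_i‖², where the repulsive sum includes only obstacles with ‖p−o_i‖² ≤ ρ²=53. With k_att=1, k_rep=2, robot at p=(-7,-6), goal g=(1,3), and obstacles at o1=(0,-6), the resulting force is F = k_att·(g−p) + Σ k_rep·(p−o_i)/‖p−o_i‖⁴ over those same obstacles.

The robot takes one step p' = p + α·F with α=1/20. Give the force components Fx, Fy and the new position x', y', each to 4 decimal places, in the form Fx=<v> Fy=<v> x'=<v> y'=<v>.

Fx=7.9942 Fy=9.0000 x'=-6.6003 y'=-5.5500

F_att = 1·(g−p) = 1·(8,9) = (8.0000,9.0000)
o1: d²=49 ≤ ρ²=53; F_rep = 2·(-7,0)/49² = (-0.0058,0.0000)
F = F_att + ΣF_rep = (7.9942,9.0000)
p' = p + 1/20·F = (-6.6003,-5.5500)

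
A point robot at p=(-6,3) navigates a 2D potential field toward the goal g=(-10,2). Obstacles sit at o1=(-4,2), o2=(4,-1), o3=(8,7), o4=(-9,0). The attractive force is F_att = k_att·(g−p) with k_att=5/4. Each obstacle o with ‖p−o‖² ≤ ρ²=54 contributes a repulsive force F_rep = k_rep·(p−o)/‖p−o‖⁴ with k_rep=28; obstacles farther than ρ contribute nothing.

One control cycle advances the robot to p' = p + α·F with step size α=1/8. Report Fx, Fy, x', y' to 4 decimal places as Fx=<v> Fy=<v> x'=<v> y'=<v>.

Fx=-6.9807 Fy=0.1293 x'=-6.8726 y'=3.0162

F_att = 5/4·(g−p) = 5/4·(-4,-1) = (-5.0000,-1.2500)
o1: d²=5 ≤ ρ²=54; F_rep = 28·(-2,1)/5² = (-2.2400,1.1200)
o2: d²=116 > ρ²=54 → inactive
o3: d²=212 > ρ²=54 → inactive
o4: d²=18 ≤ ρ²=54; F_rep = 28·(3,3)/18² = (0.2593,0.2593)
F = F_att + ΣF_rep = (-6.9807,0.1293)
p' = p + 1/8·F = (-6.8726,3.0162)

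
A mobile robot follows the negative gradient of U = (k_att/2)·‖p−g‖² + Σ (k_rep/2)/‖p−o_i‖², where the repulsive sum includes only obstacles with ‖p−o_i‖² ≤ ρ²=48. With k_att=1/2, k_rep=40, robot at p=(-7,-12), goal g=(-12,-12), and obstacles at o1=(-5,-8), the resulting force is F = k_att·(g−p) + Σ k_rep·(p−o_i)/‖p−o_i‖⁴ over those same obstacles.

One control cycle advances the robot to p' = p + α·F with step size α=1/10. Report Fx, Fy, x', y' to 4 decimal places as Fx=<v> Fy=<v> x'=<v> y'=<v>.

F_att = 1/2·(g−p) = 1/2·(-5,0) = (-2.5000,0.0000)
o1: d²=20 ≤ ρ²=48; F_rep = 40·(-2,-4)/20² = (-0.2000,-0.4000)
F = F_att + ΣF_rep = (-2.7000,-0.4000)
p' = p + 1/10·F = (-7.2700,-12.0400)

Fx=-2.7000 Fy=-0.4000 x'=-7.2700 y'=-12.0400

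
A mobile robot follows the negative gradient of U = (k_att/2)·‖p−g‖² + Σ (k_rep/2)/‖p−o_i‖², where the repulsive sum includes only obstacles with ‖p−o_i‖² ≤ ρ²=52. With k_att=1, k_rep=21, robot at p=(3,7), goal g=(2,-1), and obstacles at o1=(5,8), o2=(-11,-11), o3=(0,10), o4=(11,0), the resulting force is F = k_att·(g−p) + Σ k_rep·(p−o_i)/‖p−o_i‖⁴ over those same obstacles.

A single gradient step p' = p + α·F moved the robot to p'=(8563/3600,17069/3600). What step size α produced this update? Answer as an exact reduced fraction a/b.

F_att = 1·(g−p) = 1·(-1,-8) = (-1.0000,-8.0000)
o1: d²=5 ≤ ρ²=52; F_rep = 21·(-2,-1)/5² = (-1.6800,-0.8400)
o2: d²=520 > ρ²=52 → inactive
o3: d²=18 ≤ ρ²=52; F_rep = 21·(3,-3)/18² = (0.1944,-0.1944)
o4: d²=113 > ρ²=52 → inactive
F = F_att + ΣF_rep = (-2.4856,-9.0344)
Δp = p'−p = (-0.6214,-2.2586); α = Δx/Fx = (-2237/3600) / (-2237/900) = 1/4
check: Δy/Fy = (-8131/3600) / (-8131/900) = 1/4 ✓

α = 1/4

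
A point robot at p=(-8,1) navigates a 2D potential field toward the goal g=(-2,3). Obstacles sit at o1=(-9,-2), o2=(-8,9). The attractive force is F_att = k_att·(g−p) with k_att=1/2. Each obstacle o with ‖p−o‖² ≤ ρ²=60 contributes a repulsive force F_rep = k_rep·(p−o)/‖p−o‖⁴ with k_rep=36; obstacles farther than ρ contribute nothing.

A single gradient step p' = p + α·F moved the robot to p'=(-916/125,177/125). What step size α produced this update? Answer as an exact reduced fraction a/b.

F_att = 1/2·(g−p) = 1/2·(6,2) = (3.0000,1.0000)
o1: d²=10 ≤ ρ²=60; F_rep = 36·(1,3)/10² = (0.3600,1.0800)
o2: d²=64 > ρ²=60 → inactive
F = F_att + ΣF_rep = (3.3600,2.0800)
Δp = p'−p = (0.6720,0.4160); α = Δx/Fx = (84/125) / (84/25) = 1/5
check: Δy/Fy = (52/125) / (52/25) = 1/5 ✓

α = 1/5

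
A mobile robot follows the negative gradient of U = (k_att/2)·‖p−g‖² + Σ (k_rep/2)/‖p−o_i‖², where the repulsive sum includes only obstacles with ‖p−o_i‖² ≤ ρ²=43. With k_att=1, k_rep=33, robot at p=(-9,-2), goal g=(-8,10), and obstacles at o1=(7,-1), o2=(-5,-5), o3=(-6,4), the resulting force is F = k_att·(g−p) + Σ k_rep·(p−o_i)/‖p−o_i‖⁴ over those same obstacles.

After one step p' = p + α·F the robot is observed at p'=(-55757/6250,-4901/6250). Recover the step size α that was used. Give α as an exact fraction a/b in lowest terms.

α = 1/10

F_att = 1·(g−p) = 1·(1,12) = (1.0000,12.0000)
o1: d²=257 > ρ²=43 → inactive
o2: d²=25 ≤ ρ²=43; F_rep = 33·(-4,3)/25² = (-0.2112,0.1584)
o3: d²=45 > ρ²=43 → inactive
F = F_att + ΣF_rep = (0.7888,12.1584)
Δp = p'−p = (0.0789,1.2158); α = Δx/Fx = (493/6250) / (493/625) = 1/10
check: Δy/Fy = (7599/6250) / (7599/625) = 1/10 ✓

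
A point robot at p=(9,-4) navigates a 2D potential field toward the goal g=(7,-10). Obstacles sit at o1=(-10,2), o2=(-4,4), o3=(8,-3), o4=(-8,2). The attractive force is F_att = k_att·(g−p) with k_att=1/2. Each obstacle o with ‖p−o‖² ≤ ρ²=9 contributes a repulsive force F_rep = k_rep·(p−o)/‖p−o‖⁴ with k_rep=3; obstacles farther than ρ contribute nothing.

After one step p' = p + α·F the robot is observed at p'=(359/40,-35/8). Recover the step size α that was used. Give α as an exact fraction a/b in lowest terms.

F_att = 1/2·(g−p) = 1/2·(-2,-6) = (-1.0000,-3.0000)
o1: d²=397 > ρ²=9 → inactive
o2: d²=233 > ρ²=9 → inactive
o3: d²=2 ≤ ρ²=9; F_rep = 3·(1,-1)/2² = (0.7500,-0.7500)
o4: d²=325 > ρ²=9 → inactive
F = F_att + ΣF_rep = (-0.2500,-3.7500)
Δp = p'−p = (-0.0250,-0.3750); α = Δx/Fx = (-1/40) / (-1/4) = 1/10
check: Δy/Fy = (-3/8) / (-15/4) = 1/10 ✓

α = 1/10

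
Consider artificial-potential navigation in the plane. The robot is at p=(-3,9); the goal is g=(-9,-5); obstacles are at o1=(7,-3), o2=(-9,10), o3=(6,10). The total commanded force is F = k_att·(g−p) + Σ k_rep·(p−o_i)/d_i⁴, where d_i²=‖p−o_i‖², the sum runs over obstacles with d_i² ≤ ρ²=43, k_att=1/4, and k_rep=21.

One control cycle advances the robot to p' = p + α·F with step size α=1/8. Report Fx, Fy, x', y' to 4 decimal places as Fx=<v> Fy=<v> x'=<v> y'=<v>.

Fx=-1.4080 Fy=-3.5153 x'=-3.1760 y'=8.5606

F_att = 1/4·(g−p) = 1/4·(-6,-14) = (-1.5000,-3.5000)
o1: d²=244 > ρ²=43 → inactive
o2: d²=37 ≤ ρ²=43; F_rep = 21·(6,-1)/37² = (0.0920,-0.0153)
o3: d²=82 > ρ²=43 → inactive
F = F_att + ΣF_rep = (-1.4080,-3.5153)
p' = p + 1/8·F = (-3.1760,8.5606)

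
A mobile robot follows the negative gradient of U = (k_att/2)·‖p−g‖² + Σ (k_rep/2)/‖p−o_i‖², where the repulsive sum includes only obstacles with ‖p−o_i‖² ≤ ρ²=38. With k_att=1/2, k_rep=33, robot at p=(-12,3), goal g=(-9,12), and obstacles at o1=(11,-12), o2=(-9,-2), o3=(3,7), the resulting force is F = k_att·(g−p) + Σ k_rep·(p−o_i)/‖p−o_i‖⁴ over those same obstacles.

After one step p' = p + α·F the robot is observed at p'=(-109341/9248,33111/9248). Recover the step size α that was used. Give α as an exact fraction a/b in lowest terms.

F_att = 1/2·(g−p) = 1/2·(3,9) = (1.5000,4.5000)
o1: d²=754 > ρ²=38 → inactive
o2: d²=34 ≤ ρ²=38; F_rep = 33·(-3,5)/34² = (-0.0856,0.1427)
o3: d²=241 > ρ²=38 → inactive
F = F_att + ΣF_rep = (1.4144,4.6427)
Δp = p'−p = (0.1768,0.5803); α = Δx/Fx = (1635/9248) / (1635/1156) = 1/8
check: Δy/Fy = (5367/9248) / (5367/1156) = 1/8 ✓

α = 1/8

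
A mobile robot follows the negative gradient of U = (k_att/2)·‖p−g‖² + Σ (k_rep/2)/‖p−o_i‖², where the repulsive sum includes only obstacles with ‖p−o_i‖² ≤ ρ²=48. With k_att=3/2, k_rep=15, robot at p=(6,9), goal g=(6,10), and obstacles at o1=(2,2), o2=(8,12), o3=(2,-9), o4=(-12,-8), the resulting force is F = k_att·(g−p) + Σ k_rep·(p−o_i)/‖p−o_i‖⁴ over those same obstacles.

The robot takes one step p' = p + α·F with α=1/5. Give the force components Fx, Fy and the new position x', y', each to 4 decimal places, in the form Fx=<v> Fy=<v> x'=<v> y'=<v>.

Fx=-0.1775 Fy=1.2337 x'=5.9645 y'=9.2467

F_att = 3/2·(g−p) = 3/2·(0,1) = (0.0000,1.5000)
o1: d²=65 > ρ²=48 → inactive
o2: d²=13 ≤ ρ²=48; F_rep = 15·(-2,-3)/13² = (-0.1775,-0.2663)
o3: d²=340 > ρ²=48 → inactive
o4: d²=613 > ρ²=48 → inactive
F = F_att + ΣF_rep = (-0.1775,1.2337)
p' = p + 1/5·F = (5.9645,9.2467)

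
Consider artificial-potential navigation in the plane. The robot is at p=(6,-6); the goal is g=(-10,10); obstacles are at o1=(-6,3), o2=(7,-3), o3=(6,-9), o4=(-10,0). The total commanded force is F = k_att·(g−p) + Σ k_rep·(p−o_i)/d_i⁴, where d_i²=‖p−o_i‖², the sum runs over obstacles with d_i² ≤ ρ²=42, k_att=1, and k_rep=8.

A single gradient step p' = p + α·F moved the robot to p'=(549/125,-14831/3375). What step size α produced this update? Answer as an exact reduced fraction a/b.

α = 1/10

F_att = 1·(g−p) = 1·(-16,16) = (-16.0000,16.0000)
o1: d²=225 > ρ²=42 → inactive
o2: d²=10 ≤ ρ²=42; F_rep = 8·(-1,-3)/10² = (-0.0800,-0.2400)
o3: d²=9 ≤ ρ²=42; F_rep = 8·(0,3)/9² = (0.0000,0.2963)
o4: d²=292 > ρ²=42 → inactive
F = F_att + ΣF_rep = (-16.0800,16.0563)
Δp = p'−p = (-1.6080,1.6056); α = Δx/Fx = (-201/125) / (-402/25) = 1/10
check: Δy/Fy = (5419/3375) / (10838/675) = 1/10 ✓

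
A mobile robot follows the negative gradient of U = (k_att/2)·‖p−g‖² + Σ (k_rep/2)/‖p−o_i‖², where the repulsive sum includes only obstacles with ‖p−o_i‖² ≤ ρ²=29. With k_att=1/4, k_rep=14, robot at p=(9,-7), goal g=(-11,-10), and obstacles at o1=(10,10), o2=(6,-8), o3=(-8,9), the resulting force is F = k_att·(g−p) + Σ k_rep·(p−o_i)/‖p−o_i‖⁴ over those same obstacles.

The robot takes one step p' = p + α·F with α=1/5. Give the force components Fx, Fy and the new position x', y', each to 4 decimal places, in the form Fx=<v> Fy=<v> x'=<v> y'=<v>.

Fx=-4.5800 Fy=-0.6100 x'=8.0840 y'=-7.1220

F_att = 1/4·(g−p) = 1/4·(-20,-3) = (-5.0000,-0.7500)
o1: d²=290 > ρ²=29 → inactive
o2: d²=10 ≤ ρ²=29; F_rep = 14·(3,1)/10² = (0.4200,0.1400)
o3: d²=545 > ρ²=29 → inactive
F = F_att + ΣF_rep = (-4.5800,-0.6100)
p' = p + 1/5·F = (8.0840,-7.1220)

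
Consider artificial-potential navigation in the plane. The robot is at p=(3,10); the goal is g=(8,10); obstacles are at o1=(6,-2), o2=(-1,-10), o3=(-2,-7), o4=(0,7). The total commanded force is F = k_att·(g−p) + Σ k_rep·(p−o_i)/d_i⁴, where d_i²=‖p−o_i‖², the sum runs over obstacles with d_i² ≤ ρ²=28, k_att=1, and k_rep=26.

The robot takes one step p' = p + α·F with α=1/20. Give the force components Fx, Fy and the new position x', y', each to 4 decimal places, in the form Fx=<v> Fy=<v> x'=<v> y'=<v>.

F_att = 1·(g−p) = 1·(5,0) = (5.0000,0.0000)
o1: d²=153 > ρ²=28 → inactive
o2: d²=416 > ρ²=28 → inactive
o3: d²=314 > ρ²=28 → inactive
o4: d²=18 ≤ ρ²=28; F_rep = 26·(3,3)/18² = (0.2407,0.2407)
F = F_att + ΣF_rep = (5.2407,0.2407)
p' = p + 1/20·F = (3.2620,10.0120)

Fx=5.2407 Fy=0.2407 x'=3.2620 y'=10.0120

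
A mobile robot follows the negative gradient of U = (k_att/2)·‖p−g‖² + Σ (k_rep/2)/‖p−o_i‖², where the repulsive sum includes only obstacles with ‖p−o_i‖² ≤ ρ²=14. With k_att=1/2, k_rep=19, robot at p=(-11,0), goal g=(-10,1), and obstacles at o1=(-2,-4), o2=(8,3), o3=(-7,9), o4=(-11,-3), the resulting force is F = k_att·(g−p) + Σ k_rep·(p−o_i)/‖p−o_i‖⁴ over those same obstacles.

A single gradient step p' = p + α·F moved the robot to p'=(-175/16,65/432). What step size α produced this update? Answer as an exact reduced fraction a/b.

F_att = 1/2·(g−p) = 1/2·(1,1) = (0.5000,0.5000)
o1: d²=97 > ρ²=14 → inactive
o2: d²=370 > ρ²=14 → inactive
o3: d²=97 > ρ²=14 → inactive
o4: d²=9 ≤ ρ²=14; F_rep = 19·(0,3)/9² = (0.0000,0.7037)
F = F_att + ΣF_rep = (0.5000,1.2037)
Δp = p'−p = (0.0625,0.1505); α = Δx/Fx = (1/16) / (1/2) = 1/8
check: Δy/Fy = (65/432) / (65/54) = 1/8 ✓

α = 1/8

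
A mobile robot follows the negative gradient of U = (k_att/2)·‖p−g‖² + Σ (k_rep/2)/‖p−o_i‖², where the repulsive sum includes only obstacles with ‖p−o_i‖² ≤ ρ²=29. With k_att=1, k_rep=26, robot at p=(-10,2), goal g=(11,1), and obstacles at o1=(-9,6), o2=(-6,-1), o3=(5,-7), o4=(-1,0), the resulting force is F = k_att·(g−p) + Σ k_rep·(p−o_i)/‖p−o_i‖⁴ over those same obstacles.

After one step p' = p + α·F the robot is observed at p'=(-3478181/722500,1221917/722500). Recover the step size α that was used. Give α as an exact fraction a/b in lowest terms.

α = 1/4

F_att = 1·(g−p) = 1·(21,-1) = (21.0000,-1.0000)
o1: d²=17 ≤ ρ²=29; F_rep = 26·(-1,-4)/17² = (-0.0900,-0.3599)
o2: d²=25 ≤ ρ²=29; F_rep = 26·(-4,3)/25² = (-0.1664,0.1248)
o3: d²=306 > ρ²=29 → inactive
o4: d²=85 > ρ²=29 → inactive
F = F_att + ΣF_rep = (20.7436,-1.2351)
Δp = p'−p = (5.1859,-0.3088); α = Δx/Fx = (3746819/722500) / (3746819/180625) = 1/4
check: Δy/Fy = (-223083/722500) / (-223083/180625) = 1/4 ✓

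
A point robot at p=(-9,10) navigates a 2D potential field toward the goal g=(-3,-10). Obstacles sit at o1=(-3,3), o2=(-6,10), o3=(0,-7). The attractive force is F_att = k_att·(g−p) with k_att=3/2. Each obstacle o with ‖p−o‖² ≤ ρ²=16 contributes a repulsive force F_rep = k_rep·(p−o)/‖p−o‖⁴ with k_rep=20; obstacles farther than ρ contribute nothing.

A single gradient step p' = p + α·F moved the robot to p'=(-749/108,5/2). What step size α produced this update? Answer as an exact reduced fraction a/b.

F_att = 3/2·(g−p) = 3/2·(6,-20) = (9.0000,-30.0000)
o1: d²=85 > ρ²=16 → inactive
o2: d²=9 ≤ ρ²=16; F_rep = 20·(-3,0)/9² = (-0.7407,0.0000)
o3: d²=370 > ρ²=16 → inactive
F = F_att + ΣF_rep = (8.2593,-30.0000)
Δp = p'−p = (2.0648,-7.5000); α = Δx/Fx = (223/108) / (223/27) = 1/4
check: Δy/Fy = (-15/2) / (-30) = 1/4 ✓

α = 1/4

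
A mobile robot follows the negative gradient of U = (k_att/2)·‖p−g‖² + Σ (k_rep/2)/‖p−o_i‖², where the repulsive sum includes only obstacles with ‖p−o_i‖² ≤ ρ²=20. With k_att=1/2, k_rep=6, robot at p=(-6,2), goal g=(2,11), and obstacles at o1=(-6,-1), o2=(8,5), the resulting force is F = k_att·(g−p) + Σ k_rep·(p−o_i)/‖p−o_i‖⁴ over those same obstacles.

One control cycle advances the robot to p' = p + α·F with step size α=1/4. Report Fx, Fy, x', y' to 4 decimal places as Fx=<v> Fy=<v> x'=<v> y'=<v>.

F_att = 1/2·(g−p) = 1/2·(8,9) = (4.0000,4.5000)
o1: d²=9 ≤ ρ²=20; F_rep = 6·(0,3)/9² = (0.0000,0.2222)
o2: d²=205 > ρ²=20 → inactive
F = F_att + ΣF_rep = (4.0000,4.7222)
p' = p + 1/4·F = (-5.0000,3.1806)

Fx=4.0000 Fy=4.7222 x'=-5.0000 y'=3.1806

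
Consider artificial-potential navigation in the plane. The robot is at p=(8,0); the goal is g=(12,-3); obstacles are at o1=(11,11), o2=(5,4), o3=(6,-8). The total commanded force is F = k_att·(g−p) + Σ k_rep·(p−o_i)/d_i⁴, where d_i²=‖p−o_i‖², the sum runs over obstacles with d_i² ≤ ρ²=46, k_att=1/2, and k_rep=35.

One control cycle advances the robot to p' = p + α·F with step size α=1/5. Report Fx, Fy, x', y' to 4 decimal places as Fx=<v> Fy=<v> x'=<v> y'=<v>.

F_att = 1/2·(g−p) = 1/2·(4,-3) = (2.0000,-1.5000)
o1: d²=130 > ρ²=46 → inactive
o2: d²=25 ≤ ρ²=46; F_rep = 35·(3,-4)/25² = (0.1680,-0.2240)
o3: d²=68 > ρ²=46 → inactive
F = F_att + ΣF_rep = (2.1680,-1.7240)
p' = p + 1/5·F = (8.4336,-0.3448)

Fx=2.1680 Fy=-1.7240 x'=8.4336 y'=-0.3448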